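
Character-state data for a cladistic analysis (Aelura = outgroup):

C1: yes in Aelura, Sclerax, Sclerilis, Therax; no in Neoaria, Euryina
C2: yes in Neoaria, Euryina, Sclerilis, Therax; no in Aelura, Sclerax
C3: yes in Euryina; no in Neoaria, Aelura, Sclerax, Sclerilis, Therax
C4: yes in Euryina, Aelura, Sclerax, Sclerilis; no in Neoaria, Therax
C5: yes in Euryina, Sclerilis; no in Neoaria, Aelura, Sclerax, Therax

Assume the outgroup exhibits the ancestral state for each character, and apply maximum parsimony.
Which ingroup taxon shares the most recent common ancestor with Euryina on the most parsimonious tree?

Sclerilis

Character polarity is set by the outgroup: the derived state is whichever differs from the outgroup's state, so for C1, C4 the derived state is 'no', and for the remaining characters it is 'yes'.
C1 (state 'no') occurs in Euryina and Neoaria but conflicts with the nesting implied by the other characters — most parsimoniously interpreted as homoplasy.
C2: derived state 'yes' in Euryina, Neoaria, Sclerilis, and Therax only — synapomorphy for {Euryina, Neoaria, Sclerilis, Therax}.
C3 (derived state 'yes') is unique to Euryina (autapomorphy; uninformative for grouping).
Only Neoaria and Therax show the derived state 'no' for C4, supporting them as a clade.
Only Euryina and Sclerilis show the derived state 'yes' for C5, supporting them as a clade.
Most parsimonious ingroup topology: (((Euryina,Sclerilis),(Neoaria,Therax)),Sclerax).
Euryina and Sclerilis form a cherry on this tree, so they are sister taxa.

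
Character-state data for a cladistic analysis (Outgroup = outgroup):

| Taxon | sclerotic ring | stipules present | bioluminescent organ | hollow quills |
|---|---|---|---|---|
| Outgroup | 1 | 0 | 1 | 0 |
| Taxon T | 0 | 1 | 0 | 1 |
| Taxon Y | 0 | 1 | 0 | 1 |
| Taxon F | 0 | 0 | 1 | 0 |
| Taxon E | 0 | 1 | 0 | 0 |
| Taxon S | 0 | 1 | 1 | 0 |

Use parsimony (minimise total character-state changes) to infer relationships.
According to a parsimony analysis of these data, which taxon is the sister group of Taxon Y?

Character polarity is set by the outgroup: the derived state is whichever differs from the outgroup's state, so for sclerotic ring, bioluminescent organ the derived state is '0', and for the remaining characters it is '1'.
All ingroup taxa share the derived state '0' for sclerotic ring; it defines the ingroup but does not resolve relationships within it.
stipules present: derived state '1' in Taxon E, Taxon S, Taxon T, and Taxon Y only — synapomorphy for {Taxon E, Taxon S, Taxon T, Taxon Y}.
bioluminescent organ (derived state '0') is shared by Taxon E, Taxon T, and Taxon Y — a synapomorphy uniting that clade.
Only Taxon T and Taxon Y show the derived state '1' for hollow quills, supporting them as a clade.
Most parsimonious ingroup topology: ((((Taxon T,Taxon Y),Taxon E),Taxon S),Taxon F).
Taxon Y and Taxon T form a cherry on this tree, so they are sister taxa.

Taxon T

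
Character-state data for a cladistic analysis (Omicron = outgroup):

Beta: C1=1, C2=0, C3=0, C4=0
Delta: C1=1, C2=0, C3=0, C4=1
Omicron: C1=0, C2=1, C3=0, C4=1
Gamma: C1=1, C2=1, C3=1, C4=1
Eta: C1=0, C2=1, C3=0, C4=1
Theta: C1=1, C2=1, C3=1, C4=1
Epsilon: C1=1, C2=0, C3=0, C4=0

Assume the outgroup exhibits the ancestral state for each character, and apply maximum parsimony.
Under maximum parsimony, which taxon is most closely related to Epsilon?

Beta

Character polarity is set by the outgroup: the derived state is whichever differs from the outgroup's state, so for C2, C4 the derived state is '0', and for the remaining characters it is '1'.
C1 (derived state '1') is shared by Beta, Delta, Epsilon, Gamma, and Theta — a synapomorphy uniting that clade.
Only Beta, Delta, and Epsilon show the derived state '0' for C2, supporting them as a clade.
C3 (derived state '1') is shared by Gamma and Theta — a synapomorphy uniting that clade.
C4: derived state '0' in Beta and Epsilon only — synapomorphy for {Beta, Epsilon}.
Most parsimonious ingroup topology: (((Gamma,Theta),(Delta,(Epsilon,Beta))),Eta).
Epsilon and Beta form a cherry on this tree, so they are sister taxa.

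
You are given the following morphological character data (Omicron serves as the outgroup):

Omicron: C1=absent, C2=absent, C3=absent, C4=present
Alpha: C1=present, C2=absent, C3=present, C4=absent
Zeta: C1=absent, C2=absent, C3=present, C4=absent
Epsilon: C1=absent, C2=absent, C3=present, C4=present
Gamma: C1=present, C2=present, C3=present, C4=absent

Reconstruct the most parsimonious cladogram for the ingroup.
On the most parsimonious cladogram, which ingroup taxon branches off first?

Character polarity is set by the outgroup: the derived state is whichever differs from the outgroup's state, so for C4 the derived state is 'absent', and for the remaining characters it is 'present'.
C1 (derived state 'present') is shared by Alpha and Gamma — a synapomorphy uniting that clade.
C2: derived state 'present' in Gamma only — an autapomorphy, so it tells us nothing about relationships among taxa.
All ingroup taxa share the derived state 'present' for C3; it defines the ingroup but does not resolve relationships within it.
C4: derived state 'absent' in Alpha, Gamma, and Zeta only — synapomorphy for {Alpha, Gamma, Zeta}.
Most parsimonious ingroup topology: (((Alpha,Gamma),Zeta),Epsilon).
Epsilon is sister to the clade containing all other ingroup taxa, so it is the earliest-diverging (most basal) ingroup lineage.

Epsilon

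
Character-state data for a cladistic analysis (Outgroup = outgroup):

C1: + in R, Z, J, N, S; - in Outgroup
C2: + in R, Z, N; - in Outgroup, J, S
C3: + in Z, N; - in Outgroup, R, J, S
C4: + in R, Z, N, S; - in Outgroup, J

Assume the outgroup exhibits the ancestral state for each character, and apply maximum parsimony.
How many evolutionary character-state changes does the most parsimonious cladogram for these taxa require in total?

4

The outgroup has state '-' for every character, so '+' is the derived state throughout.
C1 (derived state '+') is shared by all ingroup taxa — unites the whole ingroup.
Only N, R, and Z show the derived state '+' for C2, supporting them as a clade.
Only N and Z show the derived state '+' for C3, supporting them as a clade.
C4: derived state '+' in N, R, S, and Z only — synapomorphy for {N, R, S, Z}.
Most parsimonious ingroup topology: (((R,(Z,N)),S),J).
Changes per character on this tree: C1: 1; C2: 1; C3: 1; C4: 1.
Total = 4.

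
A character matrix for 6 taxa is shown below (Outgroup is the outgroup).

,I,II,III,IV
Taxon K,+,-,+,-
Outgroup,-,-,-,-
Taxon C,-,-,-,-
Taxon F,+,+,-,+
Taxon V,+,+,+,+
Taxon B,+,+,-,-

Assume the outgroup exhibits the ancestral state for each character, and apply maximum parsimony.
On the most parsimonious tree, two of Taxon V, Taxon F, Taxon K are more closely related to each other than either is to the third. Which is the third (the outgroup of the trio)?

Taxon K

The outgroup has state '-' for every character, so '+' is the derived state throughout.
I: derived state '+' in Taxon B, Taxon F, Taxon K, and Taxon V only — synapomorphy for {Taxon B, Taxon F, Taxon K, Taxon V}.
II (derived state '+') is shared by Taxon B, Taxon F, and Taxon V — a synapomorphy uniting that clade.
III (state '+') occurs in Taxon K and Taxon V but conflicts with the nesting implied by the other characters — most parsimoniously interpreted as homoplasy.
IV (derived state '+') is shared by Taxon F and Taxon V — a synapomorphy uniting that clade.
Most parsimonious ingroup topology: ((((Taxon F,Taxon V),Taxon B),Taxon K),Taxon C).
Taxon V and Taxon F share a more recent common ancestor with each other than either does with Taxon K, so Taxon K is the least closely related of the three.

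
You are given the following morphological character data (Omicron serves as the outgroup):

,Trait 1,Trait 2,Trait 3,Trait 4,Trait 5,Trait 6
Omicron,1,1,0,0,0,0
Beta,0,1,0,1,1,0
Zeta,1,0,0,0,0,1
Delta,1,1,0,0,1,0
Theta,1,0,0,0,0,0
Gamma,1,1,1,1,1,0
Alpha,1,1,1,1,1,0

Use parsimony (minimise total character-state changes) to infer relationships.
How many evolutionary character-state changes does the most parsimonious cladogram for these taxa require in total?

6

Character polarity is set by the outgroup: the derived state is whichever differs from the outgroup's state, so for Trait 1, Trait 2 the derived state is '0', and for the remaining characters it is '1'.
Trait 1 (derived state '0') is unique to Beta (autapomorphy; uninformative for grouping).
Trait 2 (derived state '0') is shared by Theta and Zeta — a synapomorphy uniting that clade.
Trait 3: derived state '1' in Alpha and Gamma only — synapomorphy for {Alpha, Gamma}.
Trait 4 (derived state '1') is shared by Alpha, Beta, and Gamma — a synapomorphy uniting that clade.
Trait 5 (derived state '1') is shared by Alpha, Beta, Delta, and Gamma — a synapomorphy uniting that clade.
Trait 6 (derived state '1') is unique to Zeta (autapomorphy; uninformative for grouping).
Most parsimonious ingroup topology: (((Beta,(Gamma,Alpha)),Delta),(Zeta,Theta)).
Changes per character on this tree: Trait 1: 1; Trait 2: 1; Trait 3: 1; Trait 4: 1; Trait 5: 1; Trait 6: 1.
Total = 6.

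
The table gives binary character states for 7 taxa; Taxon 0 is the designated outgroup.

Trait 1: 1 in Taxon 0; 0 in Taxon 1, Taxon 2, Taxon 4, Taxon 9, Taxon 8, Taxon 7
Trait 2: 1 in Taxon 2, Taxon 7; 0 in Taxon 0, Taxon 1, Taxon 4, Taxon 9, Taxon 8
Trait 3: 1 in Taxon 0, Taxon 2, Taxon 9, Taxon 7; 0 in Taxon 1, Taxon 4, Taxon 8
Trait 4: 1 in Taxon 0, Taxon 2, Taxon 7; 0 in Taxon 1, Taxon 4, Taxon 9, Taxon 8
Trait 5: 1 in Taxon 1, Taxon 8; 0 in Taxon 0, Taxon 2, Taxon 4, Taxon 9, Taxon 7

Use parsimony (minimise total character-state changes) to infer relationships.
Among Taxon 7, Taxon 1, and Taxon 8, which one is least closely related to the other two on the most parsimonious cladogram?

Character polarity is set by the outgroup: the derived state is whichever differs from the outgroup's state, so for Trait 1, Trait 3, Trait 4 the derived state is '0', and for the remaining characters it is '1'.
All ingroup taxa share the derived state '0' for Trait 1; it defines the ingroup but does not resolve relationships within it.
Trait 2 (derived state '1') is shared by Taxon 2 and Taxon 7 — a synapomorphy uniting that clade.
Trait 3 (derived state '0') is shared by Taxon 1, Taxon 4, and Taxon 8 — a synapomorphy uniting that clade.
Trait 4: derived state '0' in Taxon 1, Taxon 4, Taxon 8, and Taxon 9 only — synapomorphy for {Taxon 1, Taxon 4, Taxon 8, Taxon 9}.
Trait 5 (derived state '1') is shared by Taxon 1 and Taxon 8 — a synapomorphy uniting that clade.
Most parsimonious ingroup topology: ((((Taxon 1,Taxon 8),Taxon 4),Taxon 9),(Taxon 2,Taxon 7)).
Taxon 8 and Taxon 1 share a more recent common ancestor with each other than either does with Taxon 7, so Taxon 7 is the least closely related of the three.

Taxon 7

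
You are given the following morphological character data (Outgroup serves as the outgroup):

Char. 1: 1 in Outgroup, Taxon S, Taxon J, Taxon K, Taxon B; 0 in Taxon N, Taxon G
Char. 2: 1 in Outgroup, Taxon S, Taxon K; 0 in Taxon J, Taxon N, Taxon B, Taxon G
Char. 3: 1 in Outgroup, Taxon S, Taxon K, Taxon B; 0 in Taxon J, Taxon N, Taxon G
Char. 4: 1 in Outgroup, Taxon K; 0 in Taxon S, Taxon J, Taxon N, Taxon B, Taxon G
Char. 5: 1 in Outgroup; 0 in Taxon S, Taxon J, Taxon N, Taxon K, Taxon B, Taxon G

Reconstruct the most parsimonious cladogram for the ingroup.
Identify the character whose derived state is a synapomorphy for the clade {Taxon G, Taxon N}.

Char. 1

The outgroup has state '1' for every character, so '0' is the derived state throughout.
Only Taxon G and Taxon N show the derived state '0' for Char. 1, supporting them as a clade.
Char. 2 (derived state '0') is shared by Taxon B, Taxon G, Taxon J, and Taxon N — a synapomorphy uniting that clade.
Char. 3: derived state '0' in Taxon G, Taxon J, and Taxon N only — synapomorphy for {Taxon G, Taxon J, Taxon N}.
Char. 4 (derived state '0') is shared by Taxon B, Taxon G, Taxon J, Taxon N, and Taxon S — a synapomorphy uniting that clade.
All ingroup taxa share the derived state '0' for Char. 5; it defines the ingroup but does not resolve relationships within it.
Most parsimonious ingroup topology: ((Taxon S,((Taxon J,(Taxon N,Taxon G)),Taxon B)),Taxon K).
The clade {Taxon G, Taxon N} is supported by Char. 1: its derived state '0' occurs in exactly those taxa and in no other taxon (including the outgroup).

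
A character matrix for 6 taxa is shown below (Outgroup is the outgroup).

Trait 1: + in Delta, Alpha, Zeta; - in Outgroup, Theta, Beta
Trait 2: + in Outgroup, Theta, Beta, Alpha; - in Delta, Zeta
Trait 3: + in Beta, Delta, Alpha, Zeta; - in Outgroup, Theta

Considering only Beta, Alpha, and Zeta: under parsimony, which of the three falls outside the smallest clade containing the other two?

Character polarity is set by the outgroup: the derived state is whichever differs from the outgroup's state, so for Trait 2 the derived state is '-', and for the remaining characters it is '+'.
Trait 1: derived state '+' in Alpha, Delta, and Zeta only — synapomorphy for {Alpha, Delta, Zeta}.
Only Delta and Zeta show the derived state '-' for Trait 2, supporting them as a clade.
Trait 3: derived state '+' in Alpha, Beta, Delta, and Zeta only — synapomorphy for {Alpha, Beta, Delta, Zeta}.
Most parsimonious ingroup topology: (Theta,(Beta,((Delta,Zeta),Alpha))).
Alpha and Zeta share a more recent common ancestor with each other than either does with Beta, so Beta is the least closely related of the three.

Beta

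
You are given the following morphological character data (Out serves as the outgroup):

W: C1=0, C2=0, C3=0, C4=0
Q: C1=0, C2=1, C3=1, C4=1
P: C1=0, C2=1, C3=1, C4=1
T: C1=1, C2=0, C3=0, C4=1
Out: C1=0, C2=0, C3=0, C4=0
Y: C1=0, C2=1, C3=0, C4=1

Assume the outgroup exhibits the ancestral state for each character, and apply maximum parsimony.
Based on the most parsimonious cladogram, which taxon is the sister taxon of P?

The outgroup has state '0' for every character, so '1' is the derived state throughout.
C1: derived state '1' in T only — an autapomorphy, so it tells us nothing about relationships among taxa.
C2: derived state '1' in P, Q, and Y only — synapomorphy for {P, Q, Y}.
Only P and Q show the derived state '1' for C3, supporting them as a clade.
C4 (derived state '1') is shared by P, Q, T, and Y — a synapomorphy uniting that clade.
Most parsimonious ingroup topology: (((Y,(P,Q)),T),W).
P and Q form a cherry on this tree, so they are sister taxa.

Q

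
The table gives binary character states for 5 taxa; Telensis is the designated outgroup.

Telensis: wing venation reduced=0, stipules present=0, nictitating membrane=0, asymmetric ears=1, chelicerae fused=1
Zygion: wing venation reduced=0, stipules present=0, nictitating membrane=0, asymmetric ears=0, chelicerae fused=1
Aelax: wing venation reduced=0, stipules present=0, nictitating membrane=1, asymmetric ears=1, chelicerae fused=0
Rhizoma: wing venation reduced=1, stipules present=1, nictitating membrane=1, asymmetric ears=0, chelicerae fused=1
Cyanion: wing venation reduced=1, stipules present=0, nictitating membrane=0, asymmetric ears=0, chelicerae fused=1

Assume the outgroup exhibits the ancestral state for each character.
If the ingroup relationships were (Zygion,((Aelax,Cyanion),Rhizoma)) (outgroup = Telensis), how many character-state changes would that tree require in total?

Map each character onto (Zygion,((Aelax,Cyanion),Rhizoma)) (rooted by Telensis) and count the minimum state changes it requires (Fitch parsimony):
wing venation reduced: 2; stipules present: 1; nictitating membrane: 2; asymmetric ears: 2; chelicerae fused: 1.
Total tree length = 8.

8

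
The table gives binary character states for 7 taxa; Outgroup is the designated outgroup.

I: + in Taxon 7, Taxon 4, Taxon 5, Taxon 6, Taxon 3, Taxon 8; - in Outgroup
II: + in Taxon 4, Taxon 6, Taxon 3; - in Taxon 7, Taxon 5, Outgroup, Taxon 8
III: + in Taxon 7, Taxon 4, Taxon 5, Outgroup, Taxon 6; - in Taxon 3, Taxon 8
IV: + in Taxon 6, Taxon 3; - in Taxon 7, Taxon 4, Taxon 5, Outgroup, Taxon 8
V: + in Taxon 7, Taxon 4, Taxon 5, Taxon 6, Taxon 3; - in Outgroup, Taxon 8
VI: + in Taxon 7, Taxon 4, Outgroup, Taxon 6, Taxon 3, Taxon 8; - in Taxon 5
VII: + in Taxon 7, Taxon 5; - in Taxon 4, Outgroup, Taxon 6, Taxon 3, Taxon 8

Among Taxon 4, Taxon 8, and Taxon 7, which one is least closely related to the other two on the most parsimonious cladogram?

Character polarity is set by the outgroup: the derived state is whichever differs from the outgroup's state, so for III, VI the derived state is '-', and for the remaining characters it is '+'.
I (derived state '+') is shared by all ingroup taxa — unites the whole ingroup.
II: derived state '+' in Taxon 3, Taxon 4, and Taxon 6 only — synapomorphy for {Taxon 3, Taxon 4, Taxon 6}.
III (state '-') occurs in Taxon 3 and Taxon 8 but conflicts with the nesting implied by the other characters — most parsimoniously interpreted as homoplasy.
IV (derived state '+') is shared by Taxon 3 and Taxon 6 — a synapomorphy uniting that clade.
Only Taxon 3, Taxon 4, Taxon 5, Taxon 6, and Taxon 7 show the derived state '+' for V, supporting them as a clade.
VI: derived state '-' in Taxon 5 only — an autapomorphy, so it tells us nothing about relationships among taxa.
VII (derived state '+') is shared by Taxon 5 and Taxon 7 — a synapomorphy uniting that clade.
Most parsimonious ingroup topology: ((((Taxon 3,Taxon 6),Taxon 4),(Taxon 7,Taxon 5)),Taxon 8).
Taxon 4 and Taxon 7 share a more recent common ancestor with each other than either does with Taxon 8, so Taxon 8 is the least closely related of the three.

Taxon 8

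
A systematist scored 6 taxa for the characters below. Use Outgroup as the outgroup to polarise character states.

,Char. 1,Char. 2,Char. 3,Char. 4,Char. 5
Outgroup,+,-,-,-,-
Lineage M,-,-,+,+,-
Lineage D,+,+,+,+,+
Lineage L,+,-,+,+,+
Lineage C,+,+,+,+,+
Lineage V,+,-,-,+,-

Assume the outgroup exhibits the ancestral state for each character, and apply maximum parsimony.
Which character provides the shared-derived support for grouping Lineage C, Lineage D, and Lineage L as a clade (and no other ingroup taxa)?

Character polarity is set by the outgroup: the derived state is whichever differs from the outgroup's state, so for Char. 1 the derived state is '-', and for the remaining characters it is '+'.
Char. 1: derived state '-' in Lineage M only — an autapomorphy, so it tells us nothing about relationships among taxa.
Char. 2: derived state '+' in Lineage C and Lineage D only — synapomorphy for {Lineage C, Lineage D}.
Char. 3: derived state '+' in Lineage C, Lineage D, Lineage L, and Lineage M only — synapomorphy for {Lineage C, Lineage D, Lineage L, Lineage M}.
Char. 4 (derived state '+') is shared by all ingroup taxa — unites the whole ingroup.
Char. 5: derived state '+' in Lineage C, Lineage D, and Lineage L only — synapomorphy for {Lineage C, Lineage D, Lineage L}.
Most parsimonious ingroup topology: ((Lineage M,((Lineage D,Lineage C),Lineage L)),Lineage V).
The clade {Lineage C, Lineage D, Lineage L} is supported by Char. 5: its derived state '+' occurs in exactly those taxa and in no other taxon (including the outgroup).

Char. 5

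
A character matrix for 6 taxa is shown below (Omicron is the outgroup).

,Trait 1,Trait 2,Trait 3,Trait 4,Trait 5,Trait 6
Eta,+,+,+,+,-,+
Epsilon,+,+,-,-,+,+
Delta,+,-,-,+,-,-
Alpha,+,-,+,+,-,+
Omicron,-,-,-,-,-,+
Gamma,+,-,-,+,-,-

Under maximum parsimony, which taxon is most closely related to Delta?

Gamma

Character polarity is set by the outgroup: the derived state is whichever differs from the outgroup's state, so for Trait 6 the derived state is '-', and for the remaining characters it is '+'.
Trait 1 (derived state '+') is shared by all ingroup taxa — unites the whole ingroup.
Trait 2 groups Epsilon and Eta, which is incompatible with the clades supported by the remaining characters; treating it as convergent (homoplasy) costs fewer steps than any alternative tree.
Only Alpha and Eta show the derived state '+' for Trait 3, supporting them as a clade.
Trait 4: derived state '+' in Alpha, Delta, Eta, and Gamma only — synapomorphy for {Alpha, Delta, Eta, Gamma}.
Trait 5 (derived state '+') is unique to Epsilon (autapomorphy; uninformative for grouping).
Trait 6: derived state '-' in Delta and Gamma only — synapomorphy for {Delta, Gamma}.
Most parsimonious ingroup topology: (((Delta,Gamma),(Eta,Alpha)),Epsilon).
Delta and Gamma form a cherry on this tree, so they are sister taxa.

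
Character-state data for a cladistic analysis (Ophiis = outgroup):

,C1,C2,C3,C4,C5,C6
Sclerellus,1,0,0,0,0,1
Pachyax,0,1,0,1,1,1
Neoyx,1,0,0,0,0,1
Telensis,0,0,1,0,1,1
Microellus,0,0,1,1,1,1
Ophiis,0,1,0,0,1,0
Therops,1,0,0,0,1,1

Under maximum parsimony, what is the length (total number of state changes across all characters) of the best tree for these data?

Character polarity is set by the outgroup: the derived state is whichever differs from the outgroup's state, so for C2, C5 the derived state is '0', and for the remaining characters it is '1'.
C1 (derived state '1') is shared by Neoyx, Sclerellus, and Therops — a synapomorphy uniting that clade.
Only Microellus, Neoyx, Sclerellus, Telensis, and Therops show the derived state '0' for C2, supporting them as a clade.
Only Microellus and Telensis show the derived state '1' for C3, supporting them as a clade.
C4 (state '1') occurs in Microellus and Pachyax but conflicts with the nesting implied by the other characters — most parsimoniously interpreted as homoplasy.
C5 (derived state '0') is shared by Neoyx and Sclerellus — a synapomorphy uniting that clade.
All ingroup taxa share the derived state '1' for C6; it defines the ingroup but does not resolve relationships within it.
Most parsimonious ingroup topology: ((((Sclerellus,Neoyx),Therops),(Microellus,Telensis)),Pachyax).
Changes per character on this tree: C1: 1; C2: 1; C3: 1; C4: 2; C5: 1; C6: 1.
Total = 7.

7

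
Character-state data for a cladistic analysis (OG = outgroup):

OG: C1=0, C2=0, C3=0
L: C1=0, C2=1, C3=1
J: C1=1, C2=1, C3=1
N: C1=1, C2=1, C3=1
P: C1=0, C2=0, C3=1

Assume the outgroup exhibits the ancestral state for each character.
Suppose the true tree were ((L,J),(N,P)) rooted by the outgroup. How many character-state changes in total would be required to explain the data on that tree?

5

Map each character onto ((L,J),(N,P)) (rooted by OG) and count the minimum state changes it requires (Fitch parsimony):
C1: 2; C2: 2; C3: 1.
Total tree length = 5.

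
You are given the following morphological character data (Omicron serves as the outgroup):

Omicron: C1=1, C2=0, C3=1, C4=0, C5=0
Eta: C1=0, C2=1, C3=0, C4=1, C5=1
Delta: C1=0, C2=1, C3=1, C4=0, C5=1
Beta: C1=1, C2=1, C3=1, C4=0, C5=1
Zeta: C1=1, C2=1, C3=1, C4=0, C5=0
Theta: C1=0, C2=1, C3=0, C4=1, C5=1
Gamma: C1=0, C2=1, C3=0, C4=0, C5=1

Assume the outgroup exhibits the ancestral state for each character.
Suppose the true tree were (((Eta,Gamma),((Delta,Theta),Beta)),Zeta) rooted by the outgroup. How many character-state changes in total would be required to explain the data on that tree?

8

Map each character onto (((Eta,Gamma),((Delta,Theta),Beta)),Zeta) (rooted by Omicron) and count the minimum state changes it requires (Fitch parsimony):
C1: 2; C2: 1; C3: 2; C4: 2; C5: 1.
Total tree length = 8.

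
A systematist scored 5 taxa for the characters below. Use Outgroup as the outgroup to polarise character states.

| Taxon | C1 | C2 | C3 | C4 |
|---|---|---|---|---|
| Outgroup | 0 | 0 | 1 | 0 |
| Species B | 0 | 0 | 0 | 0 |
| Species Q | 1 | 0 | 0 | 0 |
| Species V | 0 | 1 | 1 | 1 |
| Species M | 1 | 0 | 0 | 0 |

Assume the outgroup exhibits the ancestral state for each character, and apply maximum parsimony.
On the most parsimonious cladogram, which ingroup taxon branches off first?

Species V

Character polarity is set by the outgroup: the derived state is whichever differs from the outgroup's state, so for C3 the derived state is '0', and for the remaining characters it is '1'.
C1: derived state '1' in Species M and Species Q only — synapomorphy for {Species M, Species Q}.
C2: derived state '1' in Species V only — an autapomorphy, so it tells us nothing about relationships among taxa.
C3 (derived state '0') is shared by Species B, Species M, and Species Q — a synapomorphy uniting that clade.
C4: derived state '1' in Species V only — an autapomorphy, so it tells us nothing about relationships among taxa.
Most parsimonious ingroup topology: ((Species B,(Species Q,Species M)),Species V).
Species V is sister to the clade containing all other ingroup taxa, so it is the earliest-diverging (most basal) ingroup lineage.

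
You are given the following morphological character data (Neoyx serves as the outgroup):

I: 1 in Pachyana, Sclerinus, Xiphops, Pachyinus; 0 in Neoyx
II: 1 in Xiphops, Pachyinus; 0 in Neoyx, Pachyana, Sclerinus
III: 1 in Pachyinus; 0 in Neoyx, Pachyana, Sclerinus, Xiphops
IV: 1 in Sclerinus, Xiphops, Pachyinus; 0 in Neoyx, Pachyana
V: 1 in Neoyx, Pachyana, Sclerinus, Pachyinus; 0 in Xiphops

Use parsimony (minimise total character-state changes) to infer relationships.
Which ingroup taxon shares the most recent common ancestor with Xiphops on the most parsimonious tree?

Character polarity is set by the outgroup: the derived state is whichever differs from the outgroup's state, so for V the derived state is '0', and for the remaining characters it is '1'.
I (derived state '1') is shared by all ingroup taxa — unites the whole ingroup.
II (derived state '1') is shared by Pachyinus and Xiphops — a synapomorphy uniting that clade.
III (derived state '1') is unique to Pachyinus (autapomorphy; uninformative for grouping).
IV: derived state '1' in Pachyinus, Sclerinus, and Xiphops only — synapomorphy for {Pachyinus, Sclerinus, Xiphops}.
V (derived state '0') is unique to Xiphops (autapomorphy; uninformative for grouping).
Most parsimonious ingroup topology: (Pachyana,(Sclerinus,(Xiphops,Pachyinus))).
Xiphops and Pachyinus form a cherry on this tree, so they are sister taxa.

Pachyinus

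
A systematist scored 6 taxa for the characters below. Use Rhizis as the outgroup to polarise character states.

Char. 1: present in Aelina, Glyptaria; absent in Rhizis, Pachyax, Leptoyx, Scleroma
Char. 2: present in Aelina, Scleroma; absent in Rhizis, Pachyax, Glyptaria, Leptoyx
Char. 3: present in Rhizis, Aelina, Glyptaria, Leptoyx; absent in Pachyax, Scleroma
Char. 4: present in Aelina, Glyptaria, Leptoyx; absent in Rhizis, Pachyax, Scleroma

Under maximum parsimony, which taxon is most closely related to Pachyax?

Scleroma

Character polarity is set by the outgroup: the derived state is whichever differs from the outgroup's state, so for Char. 3 the derived state is 'absent', and for the remaining characters it is 'present'.
Char. 1: derived state 'present' in Aelina and Glyptaria only — synapomorphy for {Aelina, Glyptaria}.
Char. 2 (state 'present') occurs in Aelina and Scleroma but conflicts with the nesting implied by the other characters — most parsimoniously interpreted as homoplasy.
Char. 3: derived state 'absent' in Pachyax and Scleroma only — synapomorphy for {Pachyax, Scleroma}.
Char. 4 (derived state 'present') is shared by Aelina, Glyptaria, and Leptoyx — a synapomorphy uniting that clade.
Most parsimonious ingroup topology: ((Pachyax,Scleroma),((Aelina,Glyptaria),Leptoyx)).
Pachyax and Scleroma form a cherry on this tree, so they are sister taxa.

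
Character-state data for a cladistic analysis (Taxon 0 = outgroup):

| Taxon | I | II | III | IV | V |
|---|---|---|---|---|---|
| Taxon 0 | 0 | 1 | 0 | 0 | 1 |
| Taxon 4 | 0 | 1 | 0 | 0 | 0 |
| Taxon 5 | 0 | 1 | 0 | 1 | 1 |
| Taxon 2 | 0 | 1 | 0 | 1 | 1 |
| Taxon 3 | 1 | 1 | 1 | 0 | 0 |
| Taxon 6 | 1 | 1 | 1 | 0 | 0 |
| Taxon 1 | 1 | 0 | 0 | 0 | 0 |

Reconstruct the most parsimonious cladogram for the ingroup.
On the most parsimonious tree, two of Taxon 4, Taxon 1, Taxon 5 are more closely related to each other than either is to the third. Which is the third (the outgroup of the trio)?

Character polarity is set by the outgroup: the derived state is whichever differs from the outgroup's state, so for II, V the derived state is '0', and for the remaining characters it is '1'.
Only Taxon 1, Taxon 3, and Taxon 6 show the derived state '1' for I, supporting them as a clade.
II (derived state '0') is unique to Taxon 1 (autapomorphy; uninformative for grouping).
III (derived state '1') is shared by Taxon 3 and Taxon 6 — a synapomorphy uniting that clade.
Only Taxon 2 and Taxon 5 show the derived state '1' for IV, supporting them as a clade.
V (derived state '0') is shared by Taxon 1, Taxon 3, Taxon 4, and Taxon 6 — a synapomorphy uniting that clade.
Most parsimonious ingroup topology: ((Taxon 4,((Taxon 3,Taxon 6),Taxon 1)),(Taxon 5,Taxon 2)).
Taxon 4 and Taxon 1 share a more recent common ancestor with each other than either does with Taxon 5, so Taxon 5 is the least closely related of the three.

Taxon 5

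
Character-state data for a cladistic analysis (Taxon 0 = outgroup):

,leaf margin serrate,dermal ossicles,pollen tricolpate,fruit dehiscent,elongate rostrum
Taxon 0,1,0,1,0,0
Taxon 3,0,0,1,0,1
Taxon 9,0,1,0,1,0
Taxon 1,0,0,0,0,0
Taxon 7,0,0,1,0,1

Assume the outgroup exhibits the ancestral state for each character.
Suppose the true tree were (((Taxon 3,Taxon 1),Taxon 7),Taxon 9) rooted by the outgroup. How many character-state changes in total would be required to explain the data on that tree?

7

Map each character onto (((Taxon 3,Taxon 1),Taxon 7),Taxon 9) (rooted by Taxon 0) and count the minimum state changes it requires (Fitch parsimony):
leaf margin serrate: 1; dermal ossicles: 1; pollen tricolpate: 2; fruit dehiscent: 1; elongate rostrum: 2.
Total tree length = 7.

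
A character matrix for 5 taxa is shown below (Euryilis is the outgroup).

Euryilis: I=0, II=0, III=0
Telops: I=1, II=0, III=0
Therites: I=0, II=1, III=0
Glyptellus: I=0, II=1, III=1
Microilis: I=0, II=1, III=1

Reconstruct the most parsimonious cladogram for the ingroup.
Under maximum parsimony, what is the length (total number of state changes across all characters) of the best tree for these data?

The outgroup has state '0' for every character, so '1' is the derived state throughout.
I (derived state '1') is unique to Telops (autapomorphy; uninformative for grouping).
Only Glyptellus, Microilis, and Therites show the derived state '1' for II, supporting them as a clade.
III: derived state '1' in Glyptellus and Microilis only — synapomorphy for {Glyptellus, Microilis}.
Most parsimonious ingroup topology: (Telops,(Therites,(Glyptellus,Microilis))).
Changes per character on this tree: I: 1; II: 1; III: 1.
Total = 3.

3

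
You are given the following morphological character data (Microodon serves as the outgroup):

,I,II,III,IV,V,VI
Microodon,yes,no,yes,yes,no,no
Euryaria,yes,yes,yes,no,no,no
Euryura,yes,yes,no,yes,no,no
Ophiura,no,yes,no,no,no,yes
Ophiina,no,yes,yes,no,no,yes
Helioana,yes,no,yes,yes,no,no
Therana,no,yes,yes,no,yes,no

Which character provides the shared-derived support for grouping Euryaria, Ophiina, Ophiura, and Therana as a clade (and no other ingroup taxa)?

Character polarity is set by the outgroup: the derived state is whichever differs from the outgroup's state, so for I, III, IV the derived state is 'no', and for the remaining characters it is 'yes'.
Only Ophiina, Ophiura, and Therana show the derived state 'no' for I, supporting them as a clade.
Only Euryaria, Euryura, Ophiina, Ophiura, and Therana show the derived state 'yes' for II, supporting them as a clade.
III groups Euryura and Ophiura, which is incompatible with the clades supported by the remaining characters; treating it as convergent (homoplasy) costs fewer steps than any alternative tree.
IV: derived state 'no' in Euryaria, Ophiina, Ophiura, and Therana only — synapomorphy for {Euryaria, Ophiina, Ophiura, Therana}.
V: derived state 'yes' in Therana only — an autapomorphy, so it tells us nothing about relationships among taxa.
VI: derived state 'yes' in Ophiina and Ophiura only — synapomorphy for {Ophiina, Ophiura}.
Most parsimonious ingroup topology: (((Euryaria,((Ophiura,Ophiina),Therana)),Euryura),Helioana).
The clade {Euryaria, Ophiina, Ophiura, Therana} is supported by IV: its derived state 'no' occurs in exactly those taxa and in no other taxon (including the outgroup).

IV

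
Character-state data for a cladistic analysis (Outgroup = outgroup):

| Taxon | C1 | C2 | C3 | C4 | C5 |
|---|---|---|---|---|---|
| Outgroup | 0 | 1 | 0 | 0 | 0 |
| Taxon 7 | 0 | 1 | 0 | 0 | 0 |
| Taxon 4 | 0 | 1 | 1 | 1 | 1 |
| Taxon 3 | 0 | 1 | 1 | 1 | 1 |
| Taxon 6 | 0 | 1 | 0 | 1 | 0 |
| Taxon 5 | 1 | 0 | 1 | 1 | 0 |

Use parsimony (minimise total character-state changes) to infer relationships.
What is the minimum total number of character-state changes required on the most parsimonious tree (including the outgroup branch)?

Character polarity is set by the outgroup: the derived state is whichever differs from the outgroup's state, so for C2 the derived state is '0', and for the remaining characters it is '1'.
C1 (derived state '1') is unique to Taxon 5 (autapomorphy; uninformative for grouping).
C2 (derived state '0') is unique to Taxon 5 (autapomorphy; uninformative for grouping).
Only Taxon 3, Taxon 4, and Taxon 5 show the derived state '1' for C3, supporting them as a clade.
Only Taxon 3, Taxon 4, Taxon 5, and Taxon 6 show the derived state '1' for C4, supporting them as a clade.
Only Taxon 3 and Taxon 4 show the derived state '1' for C5, supporting them as a clade.
Most parsimonious ingroup topology: (Taxon 7,(((Taxon 4,Taxon 3),Taxon 5),Taxon 6)).
Changes per character on this tree: C1: 1; C2: 1; C3: 1; C4: 1; C5: 1.
Total = 5.

5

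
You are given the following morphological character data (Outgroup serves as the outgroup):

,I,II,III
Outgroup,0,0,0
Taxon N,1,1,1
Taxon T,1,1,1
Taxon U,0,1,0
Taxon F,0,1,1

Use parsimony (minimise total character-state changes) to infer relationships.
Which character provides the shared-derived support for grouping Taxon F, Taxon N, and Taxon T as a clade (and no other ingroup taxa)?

III

The outgroup has state '0' for every character, so '1' is the derived state throughout.
Only Taxon N and Taxon T show the derived state '1' for I, supporting them as a clade.
All ingroup taxa share the derived state '1' for II; it defines the ingroup but does not resolve relationships within it.
Only Taxon F, Taxon N, and Taxon T show the derived state '1' for III, supporting them as a clade.
Most parsimonious ingroup topology: (((Taxon N,Taxon T),Taxon F),Taxon U).
The clade {Taxon F, Taxon N, Taxon T} is supported by III: its derived state '1' occurs in exactly those taxa and in no other taxon (including the outgroup).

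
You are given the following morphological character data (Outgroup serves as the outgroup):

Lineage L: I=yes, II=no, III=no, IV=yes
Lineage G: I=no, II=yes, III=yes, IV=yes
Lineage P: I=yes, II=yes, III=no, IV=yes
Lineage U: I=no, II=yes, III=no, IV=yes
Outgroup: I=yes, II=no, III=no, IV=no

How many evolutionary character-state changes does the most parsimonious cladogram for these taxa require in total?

4

Character polarity is set by the outgroup: the derived state is whichever differs from the outgroup's state, so for I the derived state is 'no', and for the remaining characters it is 'yes'.
I: derived state 'no' in Lineage G and Lineage U only — synapomorphy for {Lineage G, Lineage U}.
II: derived state 'yes' in Lineage G, Lineage P, and Lineage U only — synapomorphy for {Lineage G, Lineage P, Lineage U}.
III: derived state 'yes' in Lineage G only — an autapomorphy, so it tells us nothing about relationships among taxa.
IV (derived state 'yes') is shared by all ingroup taxa — unites the whole ingroup.
Most parsimonious ingroup topology: (Lineage L,(Lineage P,(Lineage U,Lineage G))).
Changes per character on this tree: I: 1; II: 1; III: 1; IV: 1.
Total = 4.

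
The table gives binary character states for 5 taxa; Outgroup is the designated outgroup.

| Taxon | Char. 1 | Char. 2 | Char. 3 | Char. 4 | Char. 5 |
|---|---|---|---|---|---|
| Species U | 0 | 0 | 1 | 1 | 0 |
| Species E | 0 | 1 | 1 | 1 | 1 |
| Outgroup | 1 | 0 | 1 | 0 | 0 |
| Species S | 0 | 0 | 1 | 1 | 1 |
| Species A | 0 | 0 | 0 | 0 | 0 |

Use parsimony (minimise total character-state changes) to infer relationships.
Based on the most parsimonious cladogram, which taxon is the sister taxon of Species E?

Species S

Character polarity is set by the outgroup: the derived state is whichever differs from the outgroup's state, so for Char. 1, Char. 3 the derived state is '0', and for the remaining characters it is '1'.
All ingroup taxa share the derived state '0' for Char. 1; it defines the ingroup but does not resolve relationships within it.
Char. 2: derived state '1' in Species E only — an autapomorphy, so it tells us nothing about relationships among taxa.
Char. 3 (derived state '0') is unique to Species A (autapomorphy; uninformative for grouping).
Char. 4 (derived state '1') is shared by Species E, Species S, and Species U — a synapomorphy uniting that clade.
Char. 5 (derived state '1') is shared by Species E and Species S — a synapomorphy uniting that clade.
Most parsimonious ingroup topology: (((Species E,Species S),Species U),Species A).
Species E and Species S form a cherry on this tree, so they are sister taxa.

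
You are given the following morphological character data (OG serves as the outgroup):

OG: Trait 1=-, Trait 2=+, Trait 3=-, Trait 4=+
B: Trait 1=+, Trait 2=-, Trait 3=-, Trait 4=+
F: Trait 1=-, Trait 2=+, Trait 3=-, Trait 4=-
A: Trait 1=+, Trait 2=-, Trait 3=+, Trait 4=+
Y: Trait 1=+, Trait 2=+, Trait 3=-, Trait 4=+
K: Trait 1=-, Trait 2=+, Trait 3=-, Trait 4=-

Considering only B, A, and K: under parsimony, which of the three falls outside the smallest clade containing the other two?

K

Character polarity is set by the outgroup: the derived state is whichever differs from the outgroup's state, so for Trait 2, Trait 4 the derived state is '-', and for the remaining characters it is '+'.
Trait 1 (derived state '+') is shared by A, B, and Y — a synapomorphy uniting that clade.
Only A and B show the derived state '-' for Trait 2, supporting them as a clade.
Trait 3: derived state '+' in A only — an autapomorphy, so it tells us nothing about relationships among taxa.
Trait 4: derived state '-' in F and K only — synapomorphy for {F, K}.
Most parsimonious ingroup topology: (((B,A),Y),(F,K)).
B and A share a more recent common ancestor with each other than either does with K, so K is the least closely related of the three.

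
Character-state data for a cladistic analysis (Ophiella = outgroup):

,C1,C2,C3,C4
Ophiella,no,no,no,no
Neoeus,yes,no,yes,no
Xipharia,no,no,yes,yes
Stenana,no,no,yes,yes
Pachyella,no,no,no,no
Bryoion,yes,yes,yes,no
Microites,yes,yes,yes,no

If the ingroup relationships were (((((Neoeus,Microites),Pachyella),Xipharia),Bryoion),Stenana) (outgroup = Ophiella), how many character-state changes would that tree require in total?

8

Map each character onto (((((Neoeus,Microites),Pachyella),Xipharia),Bryoion),Stenana) (rooted by Ophiella) and count the minimum state changes it requires (Fitch parsimony):
C1: 2; C2: 2; C3: 2; C4: 2.
Total tree length = 8.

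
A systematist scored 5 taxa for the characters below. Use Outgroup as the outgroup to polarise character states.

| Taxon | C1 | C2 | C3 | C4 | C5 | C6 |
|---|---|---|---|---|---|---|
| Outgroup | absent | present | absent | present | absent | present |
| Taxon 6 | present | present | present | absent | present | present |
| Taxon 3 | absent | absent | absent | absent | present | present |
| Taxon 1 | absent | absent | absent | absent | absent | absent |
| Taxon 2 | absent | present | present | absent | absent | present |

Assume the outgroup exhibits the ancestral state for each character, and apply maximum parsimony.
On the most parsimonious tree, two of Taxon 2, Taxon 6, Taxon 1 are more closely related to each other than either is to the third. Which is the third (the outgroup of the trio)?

Taxon 1

Character polarity is set by the outgroup: the derived state is whichever differs from the outgroup's state, so for C2, C4, C6 the derived state is 'absent', and for the remaining characters it is 'present'.
C1: derived state 'present' in Taxon 6 only — an autapomorphy, so it tells us nothing about relationships among taxa.
Only Taxon 1 and Taxon 3 show the derived state 'absent' for C2, supporting them as a clade.
C3: derived state 'present' in Taxon 2 and Taxon 6 only — synapomorphy for {Taxon 2, Taxon 6}.
C4 (derived state 'absent') is shared by all ingroup taxa — unites the whole ingroup.
C5 (state 'present') occurs in Taxon 3 and Taxon 6 but conflicts with the nesting implied by the other characters — most parsimoniously interpreted as homoplasy.
C6: derived state 'absent' in Taxon 1 only — an autapomorphy, so it tells us nothing about relationships among taxa.
Most parsimonious ingroup topology: ((Taxon 6,Taxon 2),(Taxon 3,Taxon 1)).
Taxon 2 and Taxon 6 share a more recent common ancestor with each other than either does with Taxon 1, so Taxon 1 is the least closely related of the three.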